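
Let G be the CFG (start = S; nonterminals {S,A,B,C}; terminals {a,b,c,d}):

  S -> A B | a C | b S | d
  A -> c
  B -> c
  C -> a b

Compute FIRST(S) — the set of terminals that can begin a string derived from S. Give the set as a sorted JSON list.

FIRST iteration:
pass 1:
  A via A→c: +{c}
  B via B→c: +{c}
  C via C→a b: +{a}
  S via S→A B: +{c}
  S via S→a C: +{a}
  S via S→b S: +{b}
  S via S→d: +{d}
  FIRST(S)={a,b,c,d}  FIRST(A)={c}  FIRST(B)={c}  FIRST(C)={a}
pass 2: (no change)
  FIRST(S)={a,b,c,d}  FIRST(A)={c}  FIRST(B)={c}  FIRST(C)={a}

FIRST(S) = ["a", "b", "c", "d"]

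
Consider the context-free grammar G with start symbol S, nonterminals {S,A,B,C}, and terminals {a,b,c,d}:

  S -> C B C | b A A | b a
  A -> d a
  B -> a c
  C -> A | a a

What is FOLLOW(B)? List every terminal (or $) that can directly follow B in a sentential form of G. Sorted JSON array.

Compute FIRST by fixpoint:
round 1:
  A via A→d a: +{d}
  B via B→a c: +{a}
  C via C→A: +{d}
  C via C→a a: +{a}
  S via S→C B C: +{a,d}
  S via S→b A A: +{b}
  FIRST[S]={a,b,d}  FIRST[A]={d}  FIRST[B]={a}  FIRST[C]={a,d}
round 2: (stable)
  FIRST[S]={a,b,d}  FIRST[A]={d}  FIRST[B]={a}  FIRST[C]={a,d}

Compute FOLLOW by fixpoint:
initialize: $ ∈ FOLLOW(S)
pass 1:
  S→C B C: FOLLOW(C) ⊇ FIRST(B) = {a}; new: +{a}
  S→C B C: FOLLOW(B) ⊇ FIRST(C) = {a,d}; new: +{a,d}
  S→C B C: FOLLOW(C) ⊇ FOLLOW(S) ⊇ {$}; new: +{$}
  S→b A A: FOLLOW(A) ⊇ FIRST(A) = {d}; new: +{d}
  S→b A A: FOLLOW(A) ⊇ FOLLOW(S) ⊇ {$}; new: +{$}
  FOLLOW(S)={$}  FOLLOW(A)={$,d}  FOLLOW(B)={a,d}  FOLLOW(C)={$,a}
pass 2:
  C→A: FOLLOW(A) ⊇ FOLLOW(C) ⊇ {$,a}; new: +{a}
  FOLLOW(S)={$}  FOLLOW(A)={$,a,d}  FOLLOW(B)={a,d}  FOLLOW(C)={$,a}
pass 3: — fixpoint
  FOLLOW(S)={$}  FOLLOW(A)={$,a,d}  FOLLOW(B)={a,d}  FOLLOW(C)={$,a}

FOLLOW(B) = ["a", "d"]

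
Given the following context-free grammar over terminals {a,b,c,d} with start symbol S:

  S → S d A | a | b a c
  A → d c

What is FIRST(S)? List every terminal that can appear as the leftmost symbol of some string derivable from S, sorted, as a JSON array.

Compute FIRST by fixpoint:
iter 1:
  A via A→d c: +{d}
  S via S→a: +{a}
  S via S→b a c: +{b}
  S: {a,b}  A: {d}
iter 2: (stable)
  S: {a,b}  A: {d}

FIRST(S) = ["a", "b"]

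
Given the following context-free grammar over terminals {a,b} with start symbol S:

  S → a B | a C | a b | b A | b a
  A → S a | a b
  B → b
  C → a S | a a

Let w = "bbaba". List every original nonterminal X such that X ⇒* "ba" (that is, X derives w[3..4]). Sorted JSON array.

Convert to CNF:
  S -> T0 B | T0 C | T0 T1 | T1 A | T1 T0
  A -> S T0 | T0 T1
  B -> b
  C -> T0 S | T0 T0
  T0 -> a
  T1 -> b

CYK fill (cells [i..j] with 3 ≤ i ≤ j ≤ 4 only):
  [3..3]={B,T1}  "b"  orig:{B}
  [4..4]={T0}  "a"  orig:{}
  [3..4]={S}  "ba"

Original NTs in T[3,4] deriving "ba": ["S"]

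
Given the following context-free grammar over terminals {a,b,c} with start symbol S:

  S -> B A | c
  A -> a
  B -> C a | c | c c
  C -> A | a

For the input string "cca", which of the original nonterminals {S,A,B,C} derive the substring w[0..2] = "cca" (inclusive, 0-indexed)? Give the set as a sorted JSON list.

CNF form of G:
  S -> B A | c
  A -> a
  B -> C T0 | T1 T1 | c
  C -> a
  T0 -> a
  T1 -> c

CYK fill, restricted to cells inside w[0..2]:
  [0..0]={B,S,T1}  "c"  orig:{B,S}
  [1..1]={B,S,T1}  "c"  orig:{B,S}
  [2..2]={A,C,T0}  "a"  orig:{A,C}
  [0..1]={B}  "cc"
  [1..2]={S}  "ca"
  [0..2]={S}  "cca"

Original NTs in T[0,2] deriving "cca": ["S"]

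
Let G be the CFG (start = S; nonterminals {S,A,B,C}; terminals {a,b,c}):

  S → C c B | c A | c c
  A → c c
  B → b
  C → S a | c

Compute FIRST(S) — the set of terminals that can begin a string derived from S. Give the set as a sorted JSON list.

FIRST iteration:
iter 1:
  A via A→c c: +{c}
  B via B→b: +{b}
  C via C→c: +{c}
  S via S→C c B: +{c}
  FIRST[S]={c}  FIRST[A]={c}  FIRST[B]={b}  FIRST[C]={c}
iter 2: — fixpoint
  FIRST[S]={c}  FIRST[A]={c}  FIRST[B]={b}  FIRST[C]={c}

FIRST(S) = ["c"]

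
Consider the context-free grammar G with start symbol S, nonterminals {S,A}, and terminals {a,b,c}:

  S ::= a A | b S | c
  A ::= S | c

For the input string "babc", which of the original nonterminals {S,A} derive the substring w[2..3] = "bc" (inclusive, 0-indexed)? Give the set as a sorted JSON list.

CNF form of G:
  S -> T0 A | T1 S | c
  A -> T0 A | T1 S | c
  T0 -> a
  T1 -> b

CYK table (by increasing span) — only the sub-triangle for w[2..3]:
  cell(2,2) b: {T1}  orig:{}
  cell(3,3) c: {A,S}
  cell(2,3) bc: {A,S}

Original NTs in T[2,3] deriving "bc": ["A", "S"]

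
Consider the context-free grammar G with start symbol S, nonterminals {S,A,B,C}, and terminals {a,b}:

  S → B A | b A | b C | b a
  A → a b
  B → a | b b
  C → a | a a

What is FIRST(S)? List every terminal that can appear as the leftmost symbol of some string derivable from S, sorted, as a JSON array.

FIRST iteration:
[1]
  A via A→a b: +{a}
  B via B→a: +{a}
  B via B→b b: +{b}
  C via C→a: +{a}
  S via S→B A: +{a,b}
  S: {a,b}  A: {a}  B: {a,b}  C: {a}
[2] — fixpoint
  S: {a,b}  A: {a}  B: {a,b}  C: {a}

FIRST(S) = ["a", "b"]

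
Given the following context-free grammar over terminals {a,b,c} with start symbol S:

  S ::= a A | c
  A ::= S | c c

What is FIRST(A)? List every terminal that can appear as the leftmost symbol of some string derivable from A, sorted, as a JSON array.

FIRST sets, iterate to fixpoint:
iter 1:
  A via A→c c: +{c}
  S via S→a A: +{a}
  S via S→c: +{c}
  FIRST[S]={a,c}  FIRST[A]={c}
iter 2:
  A via A→S: +{a}
  FIRST[S]={a,c}  FIRST[A]={a,c}
iter 3: done
  FIRST[S]={a,c}  FIRST[A]={a,c}

FIRST(A) = ["a", "c"]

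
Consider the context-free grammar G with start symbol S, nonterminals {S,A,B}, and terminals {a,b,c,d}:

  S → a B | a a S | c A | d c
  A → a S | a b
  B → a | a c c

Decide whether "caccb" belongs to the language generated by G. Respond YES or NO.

Convert to CNF:
  S -> T0 B | T0 X5 | T2 A | T3 T2
  A -> T0 S | T0 T1
  B -> T0 X4 | a
  T0 -> a
  T1 -> b
  T2 -> c
  T3 -> d
  X4 -> T2 T2
  X5 -> T0 S

CYK fill:
  [0..0]={T2}  "c"  orig:{}
  [1..1]={B,T0}  "a"  orig:{B}
  [2..2]={T2}  "c"  orig:{}
  [3..3]={T2}  "c"  orig:{}
  [4..4]={T1}  "b"  orig:{}
  [0..1]=∅  "ca"
  [1..2]=∅  "ac"
  [2..3]={X4}  "cc"  orig:{}
  [3..4]=∅  "cb"
  [0..2]=∅  "cac"
  [1..3]={B}  "acc"
  [2..4]=∅  "ccb"
  [0..3]=∅  "cacc"
  [1..4]=∅  "accb"
  [0..4]=∅  "caccb"

S ∉ T[0,4] ⇒ NO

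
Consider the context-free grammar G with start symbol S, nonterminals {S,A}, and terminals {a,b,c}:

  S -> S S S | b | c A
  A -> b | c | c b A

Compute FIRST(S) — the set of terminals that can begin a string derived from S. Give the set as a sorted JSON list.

FIRST iteration:
[1]
  A via A→b: +{b}
  A via A→c: +{c}
  S via S→b: +{b}
  S via S→c A: +{c}
  FIRST[S]={b,c}  FIRST[A]={b,c}
[2] (no change)
  FIRST[S]={b,c}  FIRST[A]={b,c}

FIRST(S) = ["b", "c"]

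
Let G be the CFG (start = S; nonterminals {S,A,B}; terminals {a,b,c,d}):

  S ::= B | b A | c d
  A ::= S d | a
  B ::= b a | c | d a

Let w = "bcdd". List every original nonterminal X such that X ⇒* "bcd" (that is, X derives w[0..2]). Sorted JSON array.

CNF form of G:
  S -> T0 T2 | T1 A | T1 T2 | T3 T0 | c
  A -> S T0 | a
  B -> T0 T2 | T1 T2 | c
  T0 -> d
  T1 -> b
  T2 -> a
  T3 -> c

Fill CYK table bottom-up — only the sub-triangle for w[0..2]:
  cell(0,0) b: {T1}  orig:{}
  cell(1,1) c: {B,S,T3}  orig:{B,S}
  cell(2,2) d: {T0}  orig:{}
  cell(0,1) bc: ∅
  cell(1,2) cd: {A,S}
  cell(0,2) bcd: {S}

Original NTs in T[0,2] deriving "bcd": ["S"]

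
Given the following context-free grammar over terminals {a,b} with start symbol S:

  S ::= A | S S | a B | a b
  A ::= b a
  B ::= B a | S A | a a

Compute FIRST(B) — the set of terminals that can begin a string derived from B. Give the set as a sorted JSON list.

Compute FIRST by fixpoint:
pass 1:
  A via A→b a: +{b}
  B via B→a a: +{a}
  S via S→A: +{b}
  S via S→a B: +{a}
  FIRST(S)={a,b}  FIRST(A)={b}  FIRST(B)={a}
pass 2:
  B via B→S A: +{b}
  FIRST(S)={a,b}  FIRST(A)={b}  FIRST(B)={a,b}
pass 3: (no change)
  FIRST(S)={a,b}  FIRST(A)={b}  FIRST(B)={a,b}

FIRST(B) = ["a", "b"]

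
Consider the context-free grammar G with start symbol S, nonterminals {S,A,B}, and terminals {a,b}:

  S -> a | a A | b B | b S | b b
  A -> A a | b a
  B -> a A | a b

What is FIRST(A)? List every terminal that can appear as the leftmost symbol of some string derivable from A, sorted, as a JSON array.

FIRST iteration:
iter 1:
  A via A→b a: +{b}
  B via B→a A: +{a}
  S via S→a: +{a}
  S via S→b B: +{b}
  S: {a,b}  A: {b}  B: {a}
iter 2: — fixpoint
  S: {a,b}  A: {b}  B: {a}

FIRST(A) = ["b"]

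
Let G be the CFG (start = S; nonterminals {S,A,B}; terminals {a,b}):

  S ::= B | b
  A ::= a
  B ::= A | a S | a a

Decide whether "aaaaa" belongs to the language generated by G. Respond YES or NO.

CNF form of G:
  S -> T0 S | T0 T0 | a | b
  A -> a
  B -> T0 S | T0 T0 | a
  T0 -> a

CYK table (by increasing span):
  cell(0,0) a: {A,B,S,T0}  orig:{A,B,S}
  cell(1,1) a: {A,B,S,T0}  orig:{A,B,S}
  cell(2,2) a: {A,B,S,T0}  orig:{A,B,S}
  cell(3,3) a: {A,B,S,T0}  orig:{A,B,S}
  cell(4,4) a: {A,B,S,T0}  orig:{A,B,S}
  cell(0,1) aa: {B,S}
  cell(1,2) aa: {B,S}
  cell(2,3) aa: {B,S}
  cell(3,4) aa: {B,S}
  cell(0,2) aaa: {B,S}
  cell(1,3) aaa: {B,S}
  cell(2,4) aaa: {B,S}
  cell(0,3) aaaa: {B,S}
  cell(1,4) aaaa: {B,S}
  cell(0,4) aaaaa: {B,S}

S ∈ T[0,4] ⇒ YES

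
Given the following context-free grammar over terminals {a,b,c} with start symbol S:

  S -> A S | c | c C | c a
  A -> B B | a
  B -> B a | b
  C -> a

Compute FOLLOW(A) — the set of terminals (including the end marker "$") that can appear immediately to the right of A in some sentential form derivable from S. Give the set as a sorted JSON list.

FIRST iteration:
round 1:
  A via A→a: +{a}
  B via B→b: +{b}
  C via C→a: +{a}
  S via S→A S: +{a}
  S via S→c: +{c}
  S: {a,c}  A: {a}  B: {b}  C: {a}
round 2:
  A via A→B B: +{b}
  S via S→A S: +{b}
  S: {a,b,c}  A: {a,b}  B: {b}  C: {a}
round 3: done
  S: {a,b,c}  A: {a,b}  B: {b}  C: {a}

FOLLOW sets:
FOLLOW(S) := {$}
[1]
  A→B B: FOLLOW(B) ⊇ FIRST(B) = {b}; new: +{b}
  B→B a: FOLLOW(B) ⊇ FIRST(a) = {a}; new: +{a}
  S→A S: FOLLOW(A) ⊇ FIRST(S) = {a,b,c}; new: +{a,b,c}
  S→c C: FOLLOW(C) ⊇ FOLLOW(S) ⊇ {$}; new: +{$}
  FOLLOW(S)={$}  FOLLOW(A)={a,b,c}  FOLLOW(B)={a,b}  FOLLOW(C)={$}
[2]
  A→B B: FOLLOW(B) ⊇ FOLLOW(A) ⊇ {a,b,c}; new: +{c}
  FOLLOW(S)={$}  FOLLOW(A)={a,b,c}  FOLLOW(B)={a,b,c}  FOLLOW(C)={$}
[3] (stable)
  FOLLOW(S)={$}  FOLLOW(A)={a,b,c}  FOLLOW(B)={a,b,c}  FOLLOW(C)={$}

FOLLOW(A) = ["a", "b", "c"]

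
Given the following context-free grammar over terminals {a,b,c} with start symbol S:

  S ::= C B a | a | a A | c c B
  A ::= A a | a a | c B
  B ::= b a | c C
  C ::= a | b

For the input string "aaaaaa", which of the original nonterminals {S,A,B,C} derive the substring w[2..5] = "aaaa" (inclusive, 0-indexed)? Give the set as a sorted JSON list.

CNF form of G:
  S -> C X3 | T0 A | T1 X4 | a
  A -> A T0 | T0 T0 | T1 B
  B -> T1 C | T2 T0
  C -> a | b
  T0 -> a
  T1 -> c
  T2 -> b
  X3 -> B T0
  X4 -> T1 B

Fill CYK table bottom-up — only the sub-triangle for w[2..5]:
  T[2,2] 'a' = {C,S,T0}  orig:{C,S}
  T[3,3] 'a' = {C,S,T0}  orig:{C,S}
  T[4,4] 'a' = {C,S,T0}  orig:{C,S}
  T[5,5] 'a' = {C,S,T0}  orig:{C,S}
  T[2,3] 'aa' = {A}
  T[3,4] 'aa' = {A}
  T[4,5] 'aa' = {A}
  T[2,4] 'aaa' = {A,S}
  T[3,5] 'aaa' = {A,S}
  T[2,5] 'aaaa' = {A,S}

Original NTs in T[2,5] deriving "aaaa": ["A", "S"]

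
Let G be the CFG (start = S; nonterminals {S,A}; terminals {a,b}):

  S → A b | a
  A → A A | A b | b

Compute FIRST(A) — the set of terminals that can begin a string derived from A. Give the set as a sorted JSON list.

FIRST iteration:
iter 1:
  A via A→b: +{b}
  S via S→A b: +{b}
  S via S→a: +{a}
  S: {a,b}  A: {b}
iter 2: (stable)
  S: {a,b}  A: {b}

FIRST(A) = ["b"]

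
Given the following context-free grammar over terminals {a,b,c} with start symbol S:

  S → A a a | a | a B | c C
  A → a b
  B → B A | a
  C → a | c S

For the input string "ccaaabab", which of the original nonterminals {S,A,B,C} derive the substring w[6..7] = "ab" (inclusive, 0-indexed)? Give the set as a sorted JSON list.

Convert to CNF:
  S -> A X3 | T0 B | T2 C | a
  A -> T0 T1
  B -> B A | a
  C -> T2 S | a
  T0 -> a
  T1 -> b
  T2 -> c
  X3 -> T0 T0

CYK table (by increasing span), restricted to cells inside w[6..7]:
  [6..6]={B,C,S,T0}  "a"  orig:{B,C,S}
  [7..7]={T1}  "b"  orig:{}
  [6..7]={A}  "ab"

Original NTs in T[6,7] deriving "ab": ["A"]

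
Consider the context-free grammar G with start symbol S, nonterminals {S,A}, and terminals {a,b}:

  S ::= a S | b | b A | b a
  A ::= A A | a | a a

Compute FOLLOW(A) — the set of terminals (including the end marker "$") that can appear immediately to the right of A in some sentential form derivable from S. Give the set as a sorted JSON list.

Compute FIRST by fixpoint:
[1]
  A via A→a: +{a}
  S via S→a S: +{a}
  S via S→b: +{b}
  FIRST[S]={a,b}  FIRST[A]={a}
[2] done
  FIRST[S]={a,b}  FIRST[A]={a}

FOLLOW sets:
initialize: $ ∈ FOLLOW(S)
pass 1:
  A→A A: FOLLOW(A) ⊇ FIRST(A) = {a}; new: +{a}
  S→b A: FOLLOW(A) ⊇ FOLLOW(S) ⊇ {$}; new: +{$}
  FOLLOW[S]={$}  FOLLOW[A]={$,a}
pass 2: done
  FOLLOW[S]={$}  FOLLOW[A]={$,a}

FOLLOW(A) = ["$", "a"]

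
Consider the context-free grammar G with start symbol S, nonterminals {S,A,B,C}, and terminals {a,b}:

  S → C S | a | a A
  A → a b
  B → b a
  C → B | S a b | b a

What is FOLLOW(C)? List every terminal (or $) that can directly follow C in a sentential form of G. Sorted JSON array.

Compute FIRST by fixpoint:
pass 1:
  A via A→a b: +{a}
  B via B→b a: +{b}
  C via C→B: +{b}
  S via S→C S: +{b}
  S via S→a: +{a}
  S: {a,b}  A: {a}  B: {b}  C: {b}
pass 2:
  C via C→S a b: +{a}
  S: {a,b}  A: {a}  B: {b}  C: {a,b}
pass 3: (stable)
  S: {a,b}  A: {a}  B: {b}  C: {a,b}

FOLLOW iteration:
FOLLOW(S) := {$}
round 1:
  C→S a b: FOLLOW(S) ⊇ FIRST(a) = {a}; new: +{a}
  S→C S: FOLLOW(C) ⊇ FIRST(S) = {a,b}; new: +{a,b}
  S→a A: FOLLOW(A) ⊇ FOLLOW(S) ⊇ {$,a}; new: +{$,a}
  FOLLOW(S)={$,a}  FOLLOW(A)={$,a}  FOLLOW(B)={}  FOLLOW(C)={a,b}
round 2:
  C→B: FOLLOW(B) ⊇ FOLLOW(C) ⊇ {a,b}; new: +{a,b}
  FOLLOW(S)={$,a}  FOLLOW(A)={$,a}  FOLLOW(B)={a,b}  FOLLOW(C)={a,b}
round 3: (no change)
  FOLLOW(S)={$,a}  FOLLOW(A)={$,a}  FOLLOW(B)={a,b}  FOLLOW(C)={a,b}

FOLLOW(C) = ["a", "b"]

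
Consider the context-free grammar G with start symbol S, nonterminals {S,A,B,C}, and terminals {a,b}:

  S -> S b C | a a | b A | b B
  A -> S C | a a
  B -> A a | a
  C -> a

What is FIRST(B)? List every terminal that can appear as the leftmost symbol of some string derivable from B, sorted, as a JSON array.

FIRST iteration:
iter 1:
  A via A→a a: +{a}
  B via B→A a: +{a}
  C via C→a: +{a}
  S via S→a a: +{a}
  S via S→b A: +{b}
  FIRST(S)={a,b}  FIRST(A)={a}  FIRST(B)={a}  FIRST(C)={a}
iter 2:
  A via A→S C: +{b}
  B via B→A a: +{b}
  FIRST(S)={a,b}  FIRST(A)={a,b}  FIRST(B)={a,b}  FIRST(C)={a}
iter 3: done
  FIRST(S)={a,b}  FIRST(A)={a,b}  FIRST(B)={a,b}  FIRST(C)={a}

FIRST(B) = ["a", "b"]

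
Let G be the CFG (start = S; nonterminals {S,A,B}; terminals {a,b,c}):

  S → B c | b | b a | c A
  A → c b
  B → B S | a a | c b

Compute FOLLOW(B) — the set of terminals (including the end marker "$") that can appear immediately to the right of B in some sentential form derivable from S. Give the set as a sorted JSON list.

Compute FIRST by fixpoint:
[1]
  A via A→c b: +{c}
  B via B→a a: +{a}
  B via B→c b: +{c}
  S via S→B c: +{a,c}
  S via S→b: +{b}
  FIRST[S]={a,b,c}  FIRST[A]={c}  FIRST[B]={a,c}
[2] (no change)
  FIRST[S]={a,b,c}  FIRST[A]={c}  FIRST[B]={a,c}

FOLLOW iteration:
seed FOLLOW(S) with $
round 1:
  B→B S: FOLLOW(B) ⊇ FIRST(S) = {a,b,c}; new: +{a,b,c}
  B→B S: FOLLOW(S) ⊇ FOLLOW(B) ⊇ {a,b,c}; new: +{a,b,c}
  S→c A: FOLLOW(A) ⊇ FOLLOW(S) ⊇ {$,a,b,c}; new: +{$,a,b,c}
  FOLLOW(S)={$,a,b,c}  FOLLOW(A)={$,a,b,c}  FOLLOW(B)={a,b,c}
round 2: — fixpoint
  FOLLOW(S)={$,a,b,c}  FOLLOW(A)={$,a,b,c}  FOLLOW(B)={a,b,c}

FOLLOW(B) = ["a", "b", "c"]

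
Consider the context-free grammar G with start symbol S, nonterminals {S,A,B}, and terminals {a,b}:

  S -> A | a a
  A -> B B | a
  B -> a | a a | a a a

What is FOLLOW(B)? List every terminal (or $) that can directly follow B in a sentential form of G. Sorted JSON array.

FIRST sets, iterate to fixpoint:
round 1:
  A via A→a: +{a}
  B via B→a: +{a}
  S via S→A: +{a}
  S: {a}  A: {a}  B: {a}
round 2: — fixpoint
  S: {a}  A: {a}  B: {a}

Compute FOLLOW by fixpoint:
initialize: $ ∈ FOLLOW(S)
round 1:
  A→B B: FOLLOW(B) ⊇ FIRST(B) = {a}; new: +{a}
  S→A: FOLLOW(A) ⊇ FOLLOW(S) ⊇ {$}; new: +{$}
  FOLLOW(S)={$}  FOLLOW(A)={$}  FOLLOW(B)={a}
round 2:
  A→B B: FOLLOW(B) ⊇ FOLLOW(A) ⊇ {$}; new: +{$}
  FOLLOW(S)={$}  FOLLOW(A)={$}  FOLLOW(B)={$,a}
round 3: — fixpoint
  FOLLOW(S)={$}  FOLLOW(A)={$}  FOLLOW(B)={$,a}

FOLLOW(B) = ["$", "a"]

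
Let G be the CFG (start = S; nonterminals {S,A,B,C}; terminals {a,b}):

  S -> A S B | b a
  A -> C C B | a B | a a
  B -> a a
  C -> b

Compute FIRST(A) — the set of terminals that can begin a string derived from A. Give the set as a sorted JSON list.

FIRST sets, iterate to fixpoint:
pass 1:
  A via A→a B: +{a}
  B via B→a a: +{a}
  C via C→b: +{b}
  S via S→A S B: +{a}
  S via S→b a: +{b}
  FIRST(S)={a,b}  FIRST(A)={a}  FIRST(B)={a}  FIRST(C)={b}
pass 2:
  A via A→C C B: +{b}
  FIRST(S)={a,b}  FIRST(A)={a,b}  FIRST(B)={a}  FIRST(C)={b}
pass 3: — fixpoint
  FIRST(S)={a,b}  FIRST(A)={a,b}  FIRST(B)={a}  FIRST(C)={b}

FIRST(A) = ["a", "b"]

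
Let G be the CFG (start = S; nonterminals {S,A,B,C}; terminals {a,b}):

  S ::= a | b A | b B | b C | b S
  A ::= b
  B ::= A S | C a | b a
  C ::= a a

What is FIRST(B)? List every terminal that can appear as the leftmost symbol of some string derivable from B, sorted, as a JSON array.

FIRST sets, iterate to fixpoint:
[1]
  A via A→b: +{b}
  B via B→A S: +{b}
  C via C→a a: +{a}
  S via S→a: +{a}
  S via S→b A: +{b}
  FIRST(S)={a,b}  FIRST(A)={b}  FIRST(B)={b}  FIRST(C)={a}
[2]
  B via B→C a: +{a}
  FIRST(S)={a,b}  FIRST(A)={b}  FIRST(B)={a,b}  FIRST(C)={a}
[3] — fixpoint
  FIRST(S)={a,b}  FIRST(A)={b}  FIRST(B)={a,b}  FIRST(C)={a}

FIRST(B) = ["a", "b"]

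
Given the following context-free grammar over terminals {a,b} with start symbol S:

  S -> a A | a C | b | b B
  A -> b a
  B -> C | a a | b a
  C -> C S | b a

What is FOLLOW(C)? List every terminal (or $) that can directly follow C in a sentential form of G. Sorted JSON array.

Compute FIRST by fixpoint:
pass 1:
  A via A→b a: +{b}
  B via B→a a: +{a}
  B via B→b a: +{b}
  C via C→b a: +{b}
  S via S→a A: +{a}
  S via S→b: +{b}
  FIRST[S]={a,b}  FIRST[A]={b}  FIRST[B]={a,b}  FIRST[C]={b}
pass 2: (no change)
  FIRST[S]={a,b}  FIRST[A]={b}  FIRST[B]={a,b}  FIRST[C]={b}

Compute FOLLOW by fixpoint:
seed FOLLOW(S) with $
round 1:
  C→C S: FOLLOW(C) ⊇ FIRST(S) = {a,b}; new: +{a,b}
  C→C S: FOLLOW(S) ⊇ FOLLOW(C) ⊇ {a,b}; new: +{a,b}
  S→a A: FOLLOW(A) ⊇ FOLLOW(S) ⊇ {$,a,b}; new: +{$,a,b}
  S→a C: FOLLOW(C) ⊇ FOLLOW(S) ⊇ {$,a,b}; new: +{$}
  S→b B: FOLLOW(B) ⊇ FOLLOW(S) ⊇ {$,a,b}; new: +{$,a,b}
  S: {$,a,b}  A: {$,a,b}  B: {$,a,b}  C: {$,a,b}
round 2: (no change)
  S: {$,a,b}  A: {$,a,b}  B: {$,a,b}  C: {$,a,b}

FOLLOW(C) = ["$", "a", "b"]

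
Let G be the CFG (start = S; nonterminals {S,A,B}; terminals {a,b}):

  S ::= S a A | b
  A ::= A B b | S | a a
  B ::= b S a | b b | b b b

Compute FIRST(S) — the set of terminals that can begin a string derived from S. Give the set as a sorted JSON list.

FIRST iteration:
round 1:
  A via A→a a: +{a}
  B via B→b S a: +{b}
  S via S→b: +{b}
  S: {b}  A: {a}  B: {b}
round 2:
  A via A→S: +{b}
  S: {b}  A: {a,b}  B: {b}
round 3: (no change)
  S: {b}  A: {a,b}  B: {b}

FIRST(S) = ["b"]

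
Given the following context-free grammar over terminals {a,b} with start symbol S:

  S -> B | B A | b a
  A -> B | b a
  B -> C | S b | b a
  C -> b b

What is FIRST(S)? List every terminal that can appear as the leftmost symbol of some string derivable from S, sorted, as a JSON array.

Compute FIRST by fixpoint:
iter 1:
  A via A→b a: +{b}
  B via B→b a: +{b}
  C via C→b b: +{b}
  S via S→B: +{b}
  FIRST[S]={b}  FIRST[A]={b}  FIRST[B]={b}  FIRST[C]={b}
iter 2: — fixpoint
  FIRST[S]={b}  FIRST[A]={b}  FIRST[B]={b}  FIRST[C]={b}

FIRST(S) = ["b"]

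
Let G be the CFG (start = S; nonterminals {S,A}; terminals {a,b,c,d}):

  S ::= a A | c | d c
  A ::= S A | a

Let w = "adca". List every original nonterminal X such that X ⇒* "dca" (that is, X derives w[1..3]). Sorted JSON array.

CNF form of G:
  S -> T0 A | T1 T2 | c
  A -> S A | a
  T0 -> a
  T1 -> d
  T2 -> c

Fill CYK table bottom-up (cells [i..j] with 1 ≤ i ≤ j ≤ 3 only):
  [1..1]={T1}  "d"  orig:{}
  [2..2]={S,T2}  "c"  orig:{S}
  [3..3]={A,T0}  "a"  orig:{A}
  [1..2]={S}  "dc"
  [2..3]={A}  "ca"
  [1..3]={A}  "dca"

Original NTs in T[1,3] deriving "dca": ["A"]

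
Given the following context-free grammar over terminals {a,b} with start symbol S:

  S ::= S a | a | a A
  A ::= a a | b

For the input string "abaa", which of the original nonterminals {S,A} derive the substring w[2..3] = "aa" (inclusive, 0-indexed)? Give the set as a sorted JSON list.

CNF form of G:
  S -> S T0 | T0 A | a
  A -> T0 T0 | b
  T0 -> a

CYK fill (cells [i..j] with 2 ≤ i ≤ j ≤ 3 only):
  [2..2]={S,T0}  "a"  orig:{S}
  [3..3]={S,T0}  "a"  orig:{S}
  [2..3]={A,S}  "aa"

Original NTs in T[2,3] deriving "aa": ["A", "S"]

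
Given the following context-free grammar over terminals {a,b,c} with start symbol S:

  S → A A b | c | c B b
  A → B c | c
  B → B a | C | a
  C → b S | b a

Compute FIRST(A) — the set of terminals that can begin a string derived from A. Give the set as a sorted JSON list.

Compute FIRST by fixpoint:
round 1:
  A via A→c: +{c}
  B via B→a: +{a}
  C via C→b S: +{b}
  S via S→A A b: +{c}
  FIRST(S)={c}  FIRST(A)={c}  FIRST(B)={a}  FIRST(C)={b}
round 2:
  A via A→B c: +{a}
  B via B→C: +{b}
  S via S→A A b: +{a}
  FIRST(S)={a,c}  FIRST(A)={a,c}  FIRST(B)={a,b}  FIRST(C)={b}
round 3:
  A via A→B c: +{b}
  S via S→A A b: +{b}
  FIRST(S)={a,b,c}  FIRST(A)={a,b,c}  FIRST(B)={a,b}  FIRST(C)={b}
round 4: (stable)
  FIRST(S)={a,b,c}  FIRST(A)={a,b,c}  FIRST(B)={a,b}  FIRST(C)={b}

FIRST(A) = ["a", "b", "c"]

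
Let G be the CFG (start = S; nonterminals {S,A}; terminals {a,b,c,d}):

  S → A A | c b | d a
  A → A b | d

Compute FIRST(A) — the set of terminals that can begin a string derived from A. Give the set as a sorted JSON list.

FIRST sets, iterate to fixpoint:
round 1:
  A via A→d: +{d}
  S via S→A A: +{d}
  S via S→c b: +{c}
  FIRST[S]={c,d}  FIRST[A]={d}
round 2: done
  FIRST[S]={c,d}  FIRST[A]={d}

FIRST(A) = ["d"]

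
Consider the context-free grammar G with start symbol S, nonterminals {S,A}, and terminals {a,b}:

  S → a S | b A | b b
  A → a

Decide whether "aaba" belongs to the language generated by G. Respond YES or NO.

CNF form of G:
  S -> T0 S | T1 A | T1 T1
  A -> a
  T0 -> a
  T1 -> b

CYK table (by increasing span):
  cell(0,0) a: {A,T0}  orig:{A}
  cell(1,1) a: {A,T0}  orig:{A}
  cell(2,2) b: {T1}  orig:{}
  cell(3,3) a: {A,T0}  orig:{A}
  cell(0,1) aa: ∅
  cell(1,2) ab: ∅
  cell(2,3) ba: {S}
  cell(0,2) aab: ∅
  cell(1,3) aba: {S}
  cell(0,3) aaba: {S}

S ∈ T[0,3] ⇒ YES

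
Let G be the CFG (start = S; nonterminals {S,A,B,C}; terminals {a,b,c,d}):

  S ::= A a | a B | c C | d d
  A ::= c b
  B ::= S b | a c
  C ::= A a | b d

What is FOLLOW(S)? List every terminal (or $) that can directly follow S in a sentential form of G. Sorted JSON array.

Compute FIRST by fixpoint:
[1]
  A via A→c b: +{c}
  B via B→a c: +{a}
  C via C→A a: +{c}
  C via C→b d: +{b}
  S via S→A a: +{c}
  S via S→a B: +{a}
  S via S→d d: +{d}
  FIRST[S]={a,c,d}  FIRST[A]={c}  FIRST[B]={a}  FIRST[C]={b,c}
[2]
  B via B→S b: +{c,d}
  FIRST[S]={a,c,d}  FIRST[A]={c}  FIRST[B]={a,c,d}  FIRST[C]={b,c}
[3] done
  FIRST[S]={a,c,d}  FIRST[A]={c}  FIRST[B]={a,c,d}  FIRST[C]={b,c}

FOLLOW iteration:
FOLLOW(S) := {$}
round 1:
  B→S b: FOLLOW(S) ⊇ FIRST(b) = {b}; new: +{b}
  C→A a: FOLLOW(A) ⊇ FIRST(a) = {a}; new: +{a}
  S→a B: FOLLOW(B) ⊇ FOLLOW(S) ⊇ {$,b}; new: +{$,b}
  S→c C: FOLLOW(C) ⊇ FOLLOW(S) ⊇ {$,b}; new: +{$,b}
  S: {$,b}  A: {a}  B: {$,b}  C: {$,b}
round 2: — fixpoint
  S: {$,b}  A: {a}  B: {$,b}  C: {$,b}

FOLLOW(S) = ["$", "b"]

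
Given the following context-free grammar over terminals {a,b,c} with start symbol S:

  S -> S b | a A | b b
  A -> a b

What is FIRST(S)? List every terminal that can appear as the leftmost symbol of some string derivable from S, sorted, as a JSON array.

Compute FIRST by fixpoint:
iter 1:
  A via A→a b: +{a}
  S via S→a A: +{a}
  S via S→b b: +{b}
  FIRST(S)={a,b}  FIRST(A)={a}
iter 2: (stable)
  FIRST(S)={a,b}  FIRST(A)={a}

FIRST(S) = ["a", "b"]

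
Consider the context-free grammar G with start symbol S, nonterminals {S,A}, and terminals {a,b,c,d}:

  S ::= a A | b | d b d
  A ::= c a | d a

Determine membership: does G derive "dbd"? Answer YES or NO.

CNF form of G:
  S -> T1 A | T2 X4 | b
  A -> T0 T1 | T2 T1
  T0 -> c
  T1 -> a
  T2 -> d
  T3 -> b
  X4 -> T3 T2

CYK fill:
  T[0,0] 'd' = {T2}  orig:{}
  T[1,1] 'b' = {S,T3}  orig:{S}
  T[2,2] 'd' = {T2}  orig:{}
  T[0,1] 'db' = ∅
  T[1,2] 'bd' = {X4}  orig:{}
  T[0,2] 'dbd' = {S}

S ∈ T[0,2] ⇒ YES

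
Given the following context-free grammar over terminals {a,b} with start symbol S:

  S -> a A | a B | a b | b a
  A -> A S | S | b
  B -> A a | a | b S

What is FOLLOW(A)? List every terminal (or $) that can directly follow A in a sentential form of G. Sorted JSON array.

FIRST iteration:
round 1:
  A via A→b: +{b}
  B via B→A a: +{b}
  B via B→a: +{a}
  S via S→a A: +{a}
  S via S→b a: +{b}
  FIRST[S]={a,b}  FIRST[A]={b}  FIRST[B]={a,b}
round 2:
  A via A→S: +{a}
  FIRST[S]={a,b}  FIRST[A]={a,b}  FIRST[B]={a,b}
round 3: (stable)
  FIRST[S]={a,b}  FIRST[A]={a,b}  FIRST[B]={a,b}

FOLLOW sets:
seed FOLLOW(S) with $
[1]
  A→A S: FOLLOW(A) ⊇ FIRST(S) = {a,b}; new: +{a,b}
  A→A S: FOLLOW(S) ⊇ FOLLOW(A) ⊇ {a,b}; new: +{a,b}
  S→a A: FOLLOW(A) ⊇ FOLLOW(S) ⊇ {$,a,b}; new: +{$}
  S→a B: FOLLOW(B) ⊇ FOLLOW(S) ⊇ {$,a,b}; new: +{$,a,b}
  FOLLOW(S)={$,a,b}  FOLLOW(A)={$,a,b}  FOLLOW(B)={$,a,b}
[2] (no change)
  FOLLOW(S)={$,a,b}  FOLLOW(A)={$,a,b}  FOLLOW(B)={$,a,b}

FOLLOW(A) = ["$", "a", "b"]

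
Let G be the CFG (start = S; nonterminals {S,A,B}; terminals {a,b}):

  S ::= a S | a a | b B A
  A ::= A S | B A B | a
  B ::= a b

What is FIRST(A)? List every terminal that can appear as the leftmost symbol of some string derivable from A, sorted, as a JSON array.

Compute FIRST by fixpoint:
[1]
  A via A→a: +{a}
  B via B→a b: +{a}
  S via S→a S: +{a}
  S via S→b B A: +{b}
  FIRST(S)={a,b}  FIRST(A)={a}  FIRST(B)={a}
[2] (no change)
  FIRST(S)={a,b}  FIRST(A)={a}  FIRST(B)={a}

FIRST(A) = ["a"]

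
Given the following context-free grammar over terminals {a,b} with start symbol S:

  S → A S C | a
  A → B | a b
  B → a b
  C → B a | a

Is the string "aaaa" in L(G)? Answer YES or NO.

Convert to CNF:
  S -> A X2 | a
  A -> T0 T1
  B -> T0 T1
  C -> B T0 | a
  T0 -> a
  T1 -> b
  X2 -> S C

CYK table (by increasing span):
  cell(0,0) a: {C,S,T0}  orig:{C,S}
  cell(1,1) a: {C,S,T0}  orig:{C,S}
  cell(2,2) a: {C,S,T0}  orig:{C,S}
  cell(3,3) a: {C,S,T0}  orig:{C,S}
  cell(0,1) aa: {X2}  orig:{}
  cell(1,2) aa: {X2}  orig:{}
  cell(2,3) aa: {X2}  orig:{}
  cell(0,2) aaa: ∅
  cell(1,3) aaa: ∅
  cell(0,3) aaaa: ∅

S ∉ T[0,3] ⇒ NO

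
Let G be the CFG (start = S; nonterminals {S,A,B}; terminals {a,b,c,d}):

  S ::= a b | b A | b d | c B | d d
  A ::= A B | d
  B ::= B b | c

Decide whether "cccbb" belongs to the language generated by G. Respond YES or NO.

Convert to CNF:
  S -> T0 A | T0 T2 | T1 T0 | T2 T2 | T3 B
  A -> A B | d
  B -> B T0 | c
  T0 -> b
  T1 -> a
  T2 -> d
  T3 -> c

Fill CYK table bottom-up:
  [0..0]={B,T3}  "c"  orig:{B}
  [1..1]={B,T3}  "c"  orig:{B}
  [2..2]={B,T3}  "c"  orig:{B}
  [3..3]={T0}  "b"  orig:{}
  [4..4]={T0}  "b"  orig:{}
  [0..1]={S}  "cc"
  [1..2]={S}  "cc"
  [2..3]={B}  "cb"
  [3..4]=∅  "bb"
  [0..2]=∅  "ccc"
  [1..3]={S}  "ccb"
  [2..4]={B}  "cbb"
  [0..3]=∅  "cccb"
  [1..4]={S}  "ccbb"
  [0..4]=∅  "cccbb"

S ∉ T[0,4] ⇒ NO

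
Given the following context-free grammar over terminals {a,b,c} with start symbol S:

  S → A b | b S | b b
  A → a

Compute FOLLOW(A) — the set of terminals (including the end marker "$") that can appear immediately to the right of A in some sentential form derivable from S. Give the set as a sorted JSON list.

FIRST iteration:
pass 1:
  A via A→a: +{a}
  S via S→A b: +{a}
  S via S→b S: +{b}
  FIRST[S]={a,b}  FIRST[A]={a}
pass 2: done
  FIRST[S]={a,b}  FIRST[A]={a}

Compute FOLLOW by fixpoint:
initialize: $ ∈ FOLLOW(S)
round 1:
  S→A b: FOLLOW(A) ⊇ FIRST(b) = {b}; new: +{b}
  S: {$}  A: {b}
round 2: (stable)
  S: {$}  A: {b}

FOLLOW(A) = ["b"]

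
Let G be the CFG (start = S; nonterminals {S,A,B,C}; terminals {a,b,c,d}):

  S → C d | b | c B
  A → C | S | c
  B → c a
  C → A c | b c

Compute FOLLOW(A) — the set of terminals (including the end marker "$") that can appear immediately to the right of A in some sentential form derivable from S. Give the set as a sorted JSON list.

FIRST sets, iterate to fixpoint:
round 1:
  A via A→c: +{c}
  B via B→c a: +{c}
  C via C→A c: +{c}
  C via C→b c: +{b}
  S via S→C d: +{b,c}
  FIRST[S]={b,c}  FIRST[A]={c}  FIRST[B]={c}  FIRST[C]={b,c}
round 2:
  A via A→C: +{b}
  FIRST[S]={b,c}  FIRST[A]={b,c}  FIRST[B]={c}  FIRST[C]={b,c}
round 3: (no change)
  FIRST[S]={b,c}  FIRST[A]={b,c}  FIRST[B]={c}  FIRST[C]={b,c}

Compute FOLLOW by fixpoint:
FOLLOW(S) := {$}
pass 1:
  C→A c: FOLLOW(A) ⊇ FIRST(c) = {c}; new: +{c}
  S→C d: FOLLOW(C) ⊇ FIRST(d) = {d}; new: +{d}
  S→c B: FOLLOW(B) ⊇ FOLLOW(S) ⊇ {$}; new: +{$}
  FOLLOW[S]={$}  FOLLOW[A]={c}  FOLLOW[B]={$}  FOLLOW[C]={d}
pass 2:
  A→C: FOLLOW(C) ⊇ FOLLOW(A) ⊇ {c}; new: +{c}
  A→S: FOLLOW(S) ⊇ FOLLOW(A) ⊇ {c}; new: +{c}
  S→c B: FOLLOW(B) ⊇ FOLLOW(S) ⊇ {$,c}; new: +{c}
  FOLLOW[S]={$,c}  FOLLOW[A]={c}  FOLLOW[B]={$,c}  FOLLOW[C]={c,d}
pass 3: done
  FOLLOW[S]={$,c}  FOLLOW[A]={c}  FOLLOW[B]={$,c}  FOLLOW[C]={c,d}

FOLLOW(A) = ["c"]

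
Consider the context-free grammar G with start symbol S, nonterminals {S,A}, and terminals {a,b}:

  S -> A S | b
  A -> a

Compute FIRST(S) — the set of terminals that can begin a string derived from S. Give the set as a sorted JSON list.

FIRST iteration:
pass 1:
  A via A→a: +{a}
  S via S→A S: +{a}
  S via S→b: +{b}
  FIRST[S]={a,b}  FIRST[A]={a}
pass 2: (stable)
  FIRST[S]={a,b}  FIRST[A]={a}

FIRST(S) = ["a", "b"]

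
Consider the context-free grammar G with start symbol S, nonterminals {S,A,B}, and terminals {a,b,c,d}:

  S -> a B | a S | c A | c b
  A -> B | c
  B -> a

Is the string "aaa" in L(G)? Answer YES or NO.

Convert to CNF:
  S -> T0 B | T0 S | T1 A | T1 T2
  A -> a | c
  B -> a
  T0 -> a
  T1 -> c
  T2 -> b

CYK fill:
  T[0,0] 'a' = {A,B,T0}  orig:{A,B}
  T[1,1] 'a' = {A,B,T0}  orig:{A,B}
  T[2,2] 'a' = {A,B,T0}  orig:{A,B}
  T[0,1] 'aa' = {S}
  T[1,2] 'aa' = {S}
  T[0,2] 'aaa' = {S}

S ∈ T[0,2] ⇒ YES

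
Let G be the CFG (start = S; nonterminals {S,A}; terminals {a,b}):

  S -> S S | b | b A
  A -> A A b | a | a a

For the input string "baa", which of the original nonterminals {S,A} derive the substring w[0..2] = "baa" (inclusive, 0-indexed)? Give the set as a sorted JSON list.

CNF form of G:
  S -> S S | T0 A | b
  A -> A X2 | T1 T1 | a
  T0 -> b
  T1 -> a
  X2 -> A T0

CYK table (by increasing span), restricted to cells inside w[0..2]:
  cell(0,0) b: {S,T0}  orig:{S}
  cell(1,1) a: {A,T1}  orig:{A}
  cell(2,2) a: {A,T1}  orig:{A}
  cell(0,1) ba: {S}
  cell(1,2) aa: {A}
  cell(0,2) baa: {S}

Original NTs in T[0,2] deriving "baa": ["S"]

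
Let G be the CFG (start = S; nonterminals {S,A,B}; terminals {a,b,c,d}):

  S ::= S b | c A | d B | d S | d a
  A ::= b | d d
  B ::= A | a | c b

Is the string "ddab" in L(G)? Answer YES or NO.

CNF form of G:
  S -> S T2 | T0 B | T0 S | T0 T3 | T1 A
  A -> T0 T0 | b
  B -> T0 T0 | T1 T2 | a | b
  T0 -> d
  T1 -> c
  T2 -> b
  T3 -> a

CYK table (by increasing span):
  T[0,0] 'd' = {T0}  orig:{}
  T[1,1] 'd' = {T0}  orig:{}
  T[2,2] 'a' = {B,T3}  orig:{B}
  T[3,3] 'b' = {A,B,T2}  orig:{A,B}
  T[0,1] 'dd' = {A,B}
  T[1,2] 'da' = {S}
  T[2,3] 'ab' = ∅
  T[0,2] 'dda' = {S}
  T[1,3] 'dab' = {S}
  T[0,3] 'ddab' = {S}

S ∈ T[0,3] ⇒ YES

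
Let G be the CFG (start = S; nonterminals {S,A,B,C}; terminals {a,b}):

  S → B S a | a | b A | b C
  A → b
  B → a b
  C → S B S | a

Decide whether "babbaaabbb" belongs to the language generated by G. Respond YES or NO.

Convert to CNF:
  S -> B X3 | T1 A | T1 C | a
  A -> b
  B -> T0 T1
  C -> S X2 | a
  T0 -> a
  T1 -> b
  X2 -> B S
  X3 -> S T0

Fill CYK table bottom-up:
  [0..0]={A,T1}  "b"  orig:{A}
  [1..1]={C,S,T0}  "a"  orig:{C,S}
  [2..2]={A,T1}  "b"  orig:{A}
  [3..3]={A,T1}  "b"  orig:{A}
  [4..4]={C,S,T0}  "a"  orig:{C,S}
  [5..5]={C,S,T0}  "a"  orig:{C,S}
  [6..6]={C,S,T0}  "a"  orig:{C,S}
  [7..7]={A,T1}  "b"  orig:{A}
  [8..8]={A,T1}  "b"  orig:{A}
  [9..9]={A,T1}  "b"  orig:{A}
  [0..1]={S}  "ba"
  [1..2]={B}  "ab"
  [2..3]={S}  "bb"
  [3..4]={S}  "ba"
  [4..5]={X3}  "aa"  orig:{}
  [5..6]={X3}  "aa"  orig:{}
  [6..7]={B}  "ab"
  [7..8]={S}  "bb"
  [8..9]={S}  "bb"
  [0..2]=∅  "bab"
  [1..3]=∅  "abb"
  [2..4]={X3}  "bba"  orig:{}
  [3..5]={X3}  "baa"  orig:{}
  [4..6]=∅  "aaa"
  [5..7]=∅  "aab"
  [6..8]=∅  "abb"
  [7..9]=∅  "bbb"
  [0..3]=∅  "babb"
  [1..4]={X2}  "abba"  orig:{}
  [2..5]=∅  "bbaa"
  [3..6]=∅  "baaa"
  [4..7]=∅  "aaab"
  [5..8]=∅  "aabb"
  [6..9]={X2}  "abbb"  orig:{}
  [0..4]=∅  "babba"
  [1..5]={S}  "abbaa"
  [2..6]=∅  "bbaaa"
  [3..7]=∅  "baaab"
  [4..8]=∅  "aaabb"
  [5..9]={C}  "aabbb"
  [0..5]=∅  "babbaa"
  [1..6]={X3}  "abbaaa"  orig:{}
  [2..7]=∅  "bbaaab"
  [3..8]=∅  "baaabb"
  [4..9]=∅  "aaabbb"
  [0..6]=∅  "babbaaa"
  [1..7]=∅  "abbaaab"
  [2..8]=∅  "bbaaabb"
  [3..9]=∅  "baaabbb"
  [0..7]=∅  "babbaaab"
  [1..8]=∅  "abbaaabb"
  [2..9]=∅  "bbaaabbb"
  [0..8]=∅  "babbaaabb"
  [1..9]={C}  "abbaaabbb"
  [0..9]={S}  "babbaaabbb"

S ∈ T[0,9] ⇒ YES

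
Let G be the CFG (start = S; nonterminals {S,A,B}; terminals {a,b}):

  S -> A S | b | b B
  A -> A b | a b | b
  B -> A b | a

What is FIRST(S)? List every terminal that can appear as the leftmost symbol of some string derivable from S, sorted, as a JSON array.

FIRST sets, iterate to fixpoint:
pass 1:
  A via A→a b: +{a}
  A via A→b: +{b}
  B via B→A b: +{a,b}
  S via S→A S: +{a,b}
  FIRST(S)={a,b}  FIRST(A)={a,b}  FIRST(B)={a,b}
pass 2: (stable)
  FIRST(S)={a,b}  FIRST(A)={a,b}  FIRST(B)={a,b}

FIRST(S) = ["a", "b"]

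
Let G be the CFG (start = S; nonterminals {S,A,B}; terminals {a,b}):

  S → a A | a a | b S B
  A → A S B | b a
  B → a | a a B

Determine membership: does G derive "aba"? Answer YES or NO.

CNF form of G:
  S -> T0 X4 | T1 A | T1 T1
  A -> A X2 | T0 T1
  B -> T1 X3 | a
  T0 -> b
  T1 -> a
  X2 -> S B
  X3 -> T1 B
  X4 -> S B

CYK table (by increasing span):
  T[0,0] 'a' = {B,T1}  orig:{B}
  T[1,1] 'b' = {T0}  orig:{}
  T[2,2] 'a' = {B,T1}  orig:{B}
  T[0,1] 'ab' = ∅
  T[1,2] 'ba' = {A}
  T[0,2] 'aba' = {S}

S ∈ T[0,2] ⇒ YES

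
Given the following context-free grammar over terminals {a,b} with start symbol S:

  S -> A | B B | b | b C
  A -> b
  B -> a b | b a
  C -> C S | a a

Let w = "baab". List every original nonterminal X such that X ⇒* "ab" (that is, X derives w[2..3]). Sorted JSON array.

CNF form of G:
  S -> B B | T1 C | b
  A -> b
  B -> T0 T1 | T1 T0
  C -> C S | T0 T0
  T0 -> a
  T1 -> b

CYK fill, restricted to cells inside w[2..3]:
  [2..2]={T0}  "a"  orig:{}
  [3..3]={A,S,T1}  "b"  orig:{A,S}
  [2..3]={B}  "ab"

Original NTs in T[2,3] deriving "ab": ["B"]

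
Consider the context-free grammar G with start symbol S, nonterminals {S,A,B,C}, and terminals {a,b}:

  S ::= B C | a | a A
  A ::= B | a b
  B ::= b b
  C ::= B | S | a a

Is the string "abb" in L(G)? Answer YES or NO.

CNF form of G:
  S -> B C | T0 A | a
  A -> T0 T1 | T1 T1
  B -> T1 T1
  C -> B C | T0 A | T0 T0 | T1 T1 | a
  T0 -> a
  T1 -> b

CYK table (by increasing span):
  T[0,0] 'a' = {C,S,T0}  orig:{C,S}
  T[1,1] 'b' = {T1}  orig:{}
  T[2,2] 'b' = {T1}  orig:{}
  T[0,1] 'ab' = {A}
  T[1,2] 'bb' = {A,B,C}
  T[0,2] 'abb' = {C,S}

S ∈ T[0,2] ⇒ YES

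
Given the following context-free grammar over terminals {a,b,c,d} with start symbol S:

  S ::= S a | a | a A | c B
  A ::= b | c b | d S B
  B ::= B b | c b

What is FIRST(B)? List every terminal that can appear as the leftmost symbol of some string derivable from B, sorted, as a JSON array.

FIRST iteration:
round 1:
  A via A→b: +{b}
  A via A→c b: +{c}
  A via A→d S B: +{d}
  B via B→c b: +{c}
  S via S→a: +{a}
  S via S→c B: +{c}
  FIRST[S]={a,c}  FIRST[A]={b,c,d}  FIRST[B]={c}
round 2: done
  FIRST[S]={a,c}  FIRST[A]={b,c,d}  FIRST[B]={c}

FIRST(B) = ["c"]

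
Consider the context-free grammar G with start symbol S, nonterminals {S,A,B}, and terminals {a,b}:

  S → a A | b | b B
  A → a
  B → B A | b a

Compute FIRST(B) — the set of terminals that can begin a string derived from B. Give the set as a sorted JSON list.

FIRST iteration:
pass 1:
  A via A→a: +{a}
  B via B→b a: +{b}
  S via S→a A: +{a}
  S via S→b: +{b}
  FIRST[S]={a,b}  FIRST[A]={a}  FIRST[B]={b}
pass 2: done
  FIRST[S]={a,b}  FIRST[A]={a}  FIRST[B]={b}

FIRST(B) = ["b"]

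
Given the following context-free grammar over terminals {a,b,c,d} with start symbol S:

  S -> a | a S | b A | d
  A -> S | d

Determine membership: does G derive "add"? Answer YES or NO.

CNF form of G:
  S -> T0 S | T1 A | a | d
  A -> T0 S | T1 A | a | d
  T0 -> a
  T1 -> b

CYK table (by increasing span):
  cell(0,0) a: {A,S,T0}  orig:{A,S}
  cell(1,1) d: {A,S}
  cell(2,2) d: {A,S}
  cell(0,1) ad: {A,S}
  cell(1,2) dd: ∅
  cell(0,2) add: ∅

S ∉ T[0,2] ⇒ NO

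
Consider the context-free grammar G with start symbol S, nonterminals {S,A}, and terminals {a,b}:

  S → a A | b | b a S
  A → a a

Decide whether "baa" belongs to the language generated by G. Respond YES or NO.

Convert to CNF:
  S -> T0 A | T1 X2 | b
  A -> T0 T0
  T0 -> a
  T1 -> b
  X2 -> T0 S

Fill CYK table bottom-up:
  cell(0,0) b: {S,T1}  orig:{S}
  cell(1,1) a: {T0}  orig:{}
  cell(2,2) a: {T0}  orig:{}
  cell(0,1) ba: ∅
  cell(1,2) aa: {A}
  cell(0,2) baa: ∅

S ∉ T[0,2] ⇒ NO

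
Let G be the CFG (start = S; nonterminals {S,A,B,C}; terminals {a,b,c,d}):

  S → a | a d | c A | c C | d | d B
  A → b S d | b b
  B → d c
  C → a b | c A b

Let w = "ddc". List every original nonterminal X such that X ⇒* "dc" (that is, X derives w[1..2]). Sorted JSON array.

CNF form of G:
  S -> T1 B | T2 A | T2 C | T3 T1 | a | d
  A -> T0 T0 | T0 X4
  B -> T1 T2
  C -> T2 X5 | T3 T0
  T0 -> b
  T1 -> d
  T2 -> c
  T3 -> a
  X4 -> S T1
  X5 -> A T0

CYK table (by increasing span) (cells [i..j] with 1 ≤ i ≤ j ≤ 2 only):
  T[1,1] 'd' = {S,T1}  orig:{S}
  T[2,2] 'c' = {T2}  orig:{}
  T[1,2] 'dc' = {B}

Original NTs in T[1,2] deriving "dc": ["B"]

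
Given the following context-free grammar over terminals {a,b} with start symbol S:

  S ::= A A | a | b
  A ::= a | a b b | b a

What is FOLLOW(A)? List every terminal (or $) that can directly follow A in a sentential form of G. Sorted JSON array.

FIRST iteration:
round 1:
  A via A→a: +{a}
  A via A→b a: +{b}
  S via S→A A: +{a,b}
  S: {a,b}  A: {a,b}
round 2: (stable)
  S: {a,b}  A: {a,b}

Compute FOLLOW by fixpoint:
initialize: $ ∈ FOLLOW(S)
[1]
  S→A A: FOLLOW(A) ⊇ FIRST(A) = {a,b}; new: +{a,b}
  S→A A: FOLLOW(A) ⊇ FOLLOW(S) ⊇ {$}; new: +{$}
  S: {$}  A: {$,a,b}
[2] — fixpoint
  S: {$}  A: {$,a,b}

FOLLOW(A) = ["$", "a", "b"]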